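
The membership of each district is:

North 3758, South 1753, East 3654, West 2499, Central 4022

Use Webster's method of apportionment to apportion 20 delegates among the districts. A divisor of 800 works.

North 5; South 2; East 5; West 3; Central 5

With modified divisor 800: modified quotas North 4.697, South 2.191, East 4.567, West 3.124, Central 5.027.
Rounding to the nearest integer: North 5, South 2, East 5, West 3, Central 5 (total 20).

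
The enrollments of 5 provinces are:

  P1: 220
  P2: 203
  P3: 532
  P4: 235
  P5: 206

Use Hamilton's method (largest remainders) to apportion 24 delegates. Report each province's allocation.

P1 4, P2 3, P3 9, P4 4, P5 4

Total 1396; standard divisor 1396/24 ≈ 58.167.
Standard quotas: P1 3.782, P2 3.490, P3 9.146, P4 4.040, P5 3.542.
Lower quotas: P1 3, P2 3, P3 9, P4 4, P5 3 (sum 22, leaving 2 seats).
Remainders in descending order: P1 0.782, P5 0.542, P2 0.490, P3 0.146, P4 0.040.
The surplus seats go to P1, P5.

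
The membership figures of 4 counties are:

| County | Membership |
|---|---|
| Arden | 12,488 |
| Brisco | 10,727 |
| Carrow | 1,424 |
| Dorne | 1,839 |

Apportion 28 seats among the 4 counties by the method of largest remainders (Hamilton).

The standard divisor is 26478/28 ≈ 945.643.
Standard quotas: Arden 13.2058, Brisco 11.3436, Carrow 1.5059, Dorne 1.9447.
Lower quotas: Arden 13, Brisco 11, Carrow 1, Dorne 1 (sum 26, leaving 2 seats).
Remainders in descending order: Dorne 0.9447, Carrow 0.5059, Brisco 0.3436, Arden 0.2058.
The surplus seats go to Dorne, Carrow.

Arden: 13, Brisco: 11, Carrow: 2, Dorne: 2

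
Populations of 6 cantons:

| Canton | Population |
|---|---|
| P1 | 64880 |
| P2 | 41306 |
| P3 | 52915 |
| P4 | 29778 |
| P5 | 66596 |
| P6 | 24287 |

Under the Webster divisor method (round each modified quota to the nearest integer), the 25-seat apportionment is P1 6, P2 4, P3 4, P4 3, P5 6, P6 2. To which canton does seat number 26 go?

P3

Priority for the next seat is population ÷ (current seats + 0.5).
Priorities: P1 9981.538, P2 9179.111, P3 11758.889, P4 8508.000, P5 10245.538, P6 9714.800.
Highest priority: P3.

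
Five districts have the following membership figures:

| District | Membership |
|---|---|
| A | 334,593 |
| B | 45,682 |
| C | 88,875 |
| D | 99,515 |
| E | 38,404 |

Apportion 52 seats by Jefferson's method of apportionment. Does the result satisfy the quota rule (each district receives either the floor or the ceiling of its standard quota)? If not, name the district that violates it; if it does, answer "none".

A

Standard quotas: A 28.660, B 3.913, C 7.613, D 8.524, E 3.290.
Jefferson allocation: A 30, B 4, C 7, D 8, E 3.
A has quota 28.660 (lower 28, upper 29) but receives 30 — outside the quota interval.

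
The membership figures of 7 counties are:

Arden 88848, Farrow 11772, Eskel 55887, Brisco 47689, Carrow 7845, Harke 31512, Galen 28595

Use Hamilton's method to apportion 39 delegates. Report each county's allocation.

Arden: 13; Farrow: 2; Eskel: 8; Brisco: 7; Carrow: 1; Harke: 4; Galen: 4

Total 272148; standard divisor 272148/39 ≈ 6978.154.
Standard quotas: Arden 12.7323, Farrow 1.6870, Eskel 8.0089, Brisco 6.8340, Carrow 1.1242, Harke 4.5158, Galen 4.0978.
Lower quotas: Arden 12, Farrow 1, Eskel 8, Brisco 6, Carrow 1, Harke 4, Galen 4 (sum 36, leaving 3 seats).
Remainders in descending order: Brisco 0.8340, Arden 0.7323, Farrow 0.6870, Harke 0.5158, Carrow 0.1242, Galen 0.0978, Eskel 0.0089.
The surplus seats go to Brisco, Arden, Farrow.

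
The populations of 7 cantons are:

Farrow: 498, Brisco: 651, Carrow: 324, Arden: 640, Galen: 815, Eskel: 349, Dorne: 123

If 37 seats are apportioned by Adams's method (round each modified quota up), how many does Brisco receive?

7

Standard divisor 3400/37 ≈ 91.892; standard quotas: Farrow 5.419, Brisco 7.084, Carrow 3.526, Arden 6.965, Galen 8.869, Eskel 3.798, Dorne 1.339.
Rounding up gives 6, 8, 4, 7, 9, 4, 2 = 40 seats, so the divisor must be adjusted.
With modified divisor 104: modified quotas Farrow 4.788, Brisco 6.260, Carrow 3.115, Arden 6.154, Galen 7.837, Eskel 3.356, Dorne 1.183.
Rounding up: Farrow 5, Brisco 7, Carrow 4, Arden 7, Galen 8, Eskel 4, Dorne 2 (total 37).
Brisco receives 7.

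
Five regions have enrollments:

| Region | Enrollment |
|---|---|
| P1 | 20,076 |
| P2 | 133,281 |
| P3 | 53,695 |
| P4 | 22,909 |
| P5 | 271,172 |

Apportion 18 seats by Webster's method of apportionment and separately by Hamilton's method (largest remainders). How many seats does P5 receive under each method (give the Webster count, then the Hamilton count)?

Webster: P1 1, P2 5, P3 2, P4 1, P5 9.
Hamilton: P1 0, P2 5, P3 2, P4 1, P5 10.
P5 gets 9 under Webster and 10 under Hamilton.

9 and 10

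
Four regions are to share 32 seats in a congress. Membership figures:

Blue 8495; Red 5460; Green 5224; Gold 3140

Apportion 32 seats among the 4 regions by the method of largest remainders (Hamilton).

Total 22319; standard divisor 22319/32 ≈ 697.469.
Standard quotas: Blue 12.1798, Red 7.8283, Green 7.4899, Gold 4.5020.
Lower quotas: Blue 12, Red 7, Green 7, Gold 4 (sum 30, leaving 2 seats).
Remainders in descending order: Red 0.8283, Gold 0.5020, Green 0.4899, Blue 0.1798.
Largest remainders: Red, Gold receive the extra seats.

Blue=12, Red=8, Green=7, Gold=5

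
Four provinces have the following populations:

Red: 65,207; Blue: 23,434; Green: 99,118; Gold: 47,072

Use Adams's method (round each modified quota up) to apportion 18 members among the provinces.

Standard divisor 234831/18 ≈ 13046.167; standard quotas: Red 4.998, Blue 1.796, Green 7.597, Gold 3.608.
Rounding up gives 5, 2, 8, 4 = 19 seats, so the divisor must be adjusted.
With modified divisor 14900: modified quotas Red 4.376, Blue 1.573, Green 6.652, Gold 3.159.
Rounding up: Red 5, Blue 2, Green 7, Gold 4 (total 18).

Red 5, Blue 2, Green 7, Gold 4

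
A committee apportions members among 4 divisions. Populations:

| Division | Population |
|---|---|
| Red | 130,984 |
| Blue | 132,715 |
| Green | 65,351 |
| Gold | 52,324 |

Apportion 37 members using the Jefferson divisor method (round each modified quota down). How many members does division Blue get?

Standard divisor 381374/37 ≈ 10307.405; standard quotas: Red 12.708, Blue 12.876, Green 6.340, Gold 5.076.
Rounding down gives 12, 12, 6, 5 = 35 seats, so the divisor must be adjusted.
With modified divisor 9800: modified quotas Red 13.366, Blue 13.542, Green 6.668, Gold 5.339.
Rounding down: Red 13, Blue 13, Green 6, Gold 5 (total 37).
Blue receives 13.

13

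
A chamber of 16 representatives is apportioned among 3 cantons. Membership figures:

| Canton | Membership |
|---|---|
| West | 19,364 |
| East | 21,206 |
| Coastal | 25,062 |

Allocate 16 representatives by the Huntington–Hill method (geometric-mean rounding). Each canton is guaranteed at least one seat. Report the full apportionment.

West 5; East 5; Coastal 6

With divisor 4101: modified quotas West 4.722, East 5.171, Coastal 6.111.
Geometric-mean thresholds: West √(4·5)=4.472, East √(5·6)=5.477, Coastal √(6·7)=6.481.
Each quota rounded against its threshold gives West 5, East 5, Coastal 6 (total 16).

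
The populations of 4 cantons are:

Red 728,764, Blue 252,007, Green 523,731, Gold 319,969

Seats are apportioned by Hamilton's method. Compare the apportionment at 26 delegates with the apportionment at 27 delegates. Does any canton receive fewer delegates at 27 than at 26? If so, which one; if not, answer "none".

Blue

At 26 seats: Red 10, Blue 4, Green 7, Gold 5.
At 27 seats: Red 11, Blue 3, Green 8, Gold 5.
Blue drops from 4 to 3.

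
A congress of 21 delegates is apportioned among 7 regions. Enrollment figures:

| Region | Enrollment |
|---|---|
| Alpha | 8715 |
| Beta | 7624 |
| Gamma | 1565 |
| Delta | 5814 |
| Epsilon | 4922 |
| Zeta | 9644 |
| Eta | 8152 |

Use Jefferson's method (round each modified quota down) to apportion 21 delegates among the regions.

Alpha 4, Beta 3, Gamma 0, Delta 3, Epsilon 2, Zeta 5, Eta 4

Standard divisor 46436/21 ≈ 2211.238; standard quotas: Alpha 3.941, Beta 3.448, Gamma 0.708, Delta 2.629, Epsilon 2.226, Zeta 4.361, Eta 3.687.
Rounding down gives 3, 3, 0, 2, 2, 4, 3 = 17 seats, so the divisor must be adjusted.
With modified divisor 1920: modified quotas Alpha 4.539, Beta 3.971, Gamma 0.815, Delta 3.028, Epsilon 2.564, Zeta 5.023, Eta 4.246.
Rounding down: Alpha 4, Beta 3, Gamma 0, Delta 3, Epsilon 2, Zeta 5, Eta 4 (total 21).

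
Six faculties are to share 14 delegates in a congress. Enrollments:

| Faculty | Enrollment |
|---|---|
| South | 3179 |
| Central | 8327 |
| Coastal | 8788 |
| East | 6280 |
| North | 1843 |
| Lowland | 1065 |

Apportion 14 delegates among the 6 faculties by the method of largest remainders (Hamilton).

Total 29482; standard divisor 29482/14 ≈ 2105.857.
Standard quotas: South 1.5096, Central 3.9542, Coastal 4.1731, East 2.9822, North 0.8752, Lowland 0.5057.
Lower quotas: South 1, Central 3, Coastal 4, East 2, North 0, Lowland 0 (sum 10, leaving 4 seats).
Remainders in descending order: East 0.9822, Central 0.9542, North 0.8752, South 0.5096, Lowland 0.5057, Coastal 0.1731.
Largest remainders: East, Central, North, South receive the extra seats.

South: 2, Central: 4, Coastal: 4, East: 3, North: 1, Lowland: 0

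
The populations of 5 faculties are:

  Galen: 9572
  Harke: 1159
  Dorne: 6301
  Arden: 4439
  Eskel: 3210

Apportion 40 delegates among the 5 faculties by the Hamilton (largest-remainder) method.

Galen 16; Harke 2; Dorne 10; Arden 7; Eskel 5

The standard divisor is 24681/40 ≈ 617.025.
Standard quotas: Galen 15.5131, Harke 1.8784, Dorne 10.2119, Arden 7.1942, Eskel 5.2024.
Lower quotas: Galen 15, Harke 1, Dorne 10, Arden 7, Eskel 5 (sum 38, leaving 2 seats).
Remainders in descending order: Harke 0.8784, Galen 0.5131, Dorne 0.2119, Eskel 0.2024, Arden 0.1942.
The surplus seats go to Harke, Galen.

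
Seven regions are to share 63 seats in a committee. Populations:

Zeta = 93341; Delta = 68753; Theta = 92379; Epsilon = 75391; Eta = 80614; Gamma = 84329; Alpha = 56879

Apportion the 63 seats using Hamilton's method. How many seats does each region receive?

The standard divisor is 551686/63 ≈ 8756.921.
Standard quotas: Zeta 10.6591, Delta 7.8513, Theta 10.5493, Epsilon 8.6093, Eta 9.2057, Gamma 9.6300, Alpha 6.4953.
Lower quotas: Zeta 10, Delta 7, Theta 10, Epsilon 8, Eta 9, Gamma 9, Alpha 6 (sum 59, leaving 4 seats).
Remainders in descending order: Delta 0.8513, Zeta 0.6591, Gamma 0.6300, Epsilon 0.6093, Theta 0.5493, Alpha 0.4953, Eta 0.2057.
Largest remainders: Delta, Zeta, Gamma, Epsilon receive the extra seats.

Zeta 11, Delta 8, Theta 10, Epsilon 9, Eta 9, Gamma 10, Alpha 6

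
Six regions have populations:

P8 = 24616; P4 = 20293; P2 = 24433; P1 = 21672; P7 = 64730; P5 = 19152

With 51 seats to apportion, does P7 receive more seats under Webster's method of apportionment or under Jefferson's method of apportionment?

Webster: P8 7, P4 6, P2 7, P1 6, P7 19, P5 6.
Jefferson: P8 7, P4 6, P2 7, P1 6, P7 20, P5 5.
P7 gets 19 under Webster and 20 under Jefferson.

Jefferson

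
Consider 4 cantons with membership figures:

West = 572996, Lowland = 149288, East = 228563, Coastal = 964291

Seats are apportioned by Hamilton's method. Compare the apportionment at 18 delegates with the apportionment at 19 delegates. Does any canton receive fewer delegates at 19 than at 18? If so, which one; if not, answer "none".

Lowland

At 18 seats: West 5, Lowland 2, East 2, Coastal 9.
At 19 seats: West 6, Lowland 1, East 2, Coastal 10.
Lowland drops from 2 to 1.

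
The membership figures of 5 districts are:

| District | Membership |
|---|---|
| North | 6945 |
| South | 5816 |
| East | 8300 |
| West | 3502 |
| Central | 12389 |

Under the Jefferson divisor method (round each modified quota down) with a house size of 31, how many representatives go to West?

Standard divisor 36952/31 ≈ 1192; standard quotas: North 5.826, South 4.879, East 6.963, West 2.938, Central 10.393.
Rounding down gives 5, 4, 6, 2, 10 = 27 seats, so the divisor must be adjusted.
With modified divisor 1140: modified quotas North 6.092, South 5.102, East 7.281, West 3.072, Central 10.868.
Rounding down: North 6, South 5, East 7, West 3, Central 10 (total 31).
West receives 3.

3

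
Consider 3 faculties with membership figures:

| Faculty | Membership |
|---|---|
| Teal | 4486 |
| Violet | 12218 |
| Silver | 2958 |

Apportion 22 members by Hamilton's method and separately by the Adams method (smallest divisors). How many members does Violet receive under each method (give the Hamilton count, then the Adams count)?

14 and 13

Hamilton: Teal 5, Violet 14, Silver 3.
Adams: Teal 5, Violet 13, Silver 4.
Violet gets 14 under Hamilton and 13 under Adams.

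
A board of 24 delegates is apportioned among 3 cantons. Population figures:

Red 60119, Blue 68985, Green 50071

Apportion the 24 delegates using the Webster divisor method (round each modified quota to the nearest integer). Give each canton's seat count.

Standard divisor 179175/24 ≈ 7465.625; standard quotas: Red 8.053, Blue 9.240, Green 6.707.
Rounding to the nearest integer gives Red 8, Blue 9, Green 7 — total 24, matching the house size, so no adjustment is needed.

Red=8, Blue=9, Green=7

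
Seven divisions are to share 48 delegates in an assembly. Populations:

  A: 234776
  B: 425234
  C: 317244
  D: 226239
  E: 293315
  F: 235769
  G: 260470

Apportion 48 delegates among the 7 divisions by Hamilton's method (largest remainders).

The standard divisor is 1993047/48 ≈ 41521.812.
Standard quotas: A 5.6543, B 10.2412, C 7.6404, D 5.4487, E 7.0641, F 5.6782, G 6.2731.
Lower quotas: A 5, B 10, C 7, D 5, E 7, F 5, G 6 (sum 45, leaving 3 seats).
Remainders in descending order: F 0.6782, A 0.6543, C 0.6404, D 0.4487, G 0.2731, B 0.2412, E 0.0641.
The surplus seats go to F, A, C.

A 6; B 10; C 8; D 5; E 7; F 6; G 6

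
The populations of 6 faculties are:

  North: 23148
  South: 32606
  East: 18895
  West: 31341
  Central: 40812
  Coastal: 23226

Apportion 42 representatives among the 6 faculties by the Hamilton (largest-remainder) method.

Total 170028; standard divisor 170028/42 ≈ 4048.286.
Standard quotas: North 5.7180, South 8.0543, East 4.6674, West 7.7418, Central 10.0813, Coastal 5.7372.
Lower quotas: North 5, South 8, East 4, West 7, Central 10, Coastal 5 (sum 39, leaving 3 seats).
Remainders in descending order: West 0.7418, Coastal 0.7372, North 0.7180, East 0.6674, Central 0.0813, South 0.0543.
Largest remainders: West, Coastal, North receive the extra seats.

North=6; South=8; East=4; West=8; Central=10; Coastal=6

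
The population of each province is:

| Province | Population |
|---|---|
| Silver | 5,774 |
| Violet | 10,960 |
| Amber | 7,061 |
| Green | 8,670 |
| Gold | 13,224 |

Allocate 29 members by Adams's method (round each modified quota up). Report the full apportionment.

Silver=4; Violet=7; Amber=5; Green=5; Gold=8

Standard divisor 45689/29 ≈ 1575.483; standard quotas: Silver 3.665, Violet 6.957, Amber 4.482, Green 5.503, Gold 8.394.
Rounding up gives 4, 7, 5, 6, 9 = 31 seats, so the divisor must be adjusted.
With modified divisor 1750: modified quotas Silver 3.299, Violet 6.263, Amber 4.035, Green 4.954, Gold 7.557.
Rounding up: Silver 4, Violet 7, Amber 5, Green 5, Gold 8 (total 29).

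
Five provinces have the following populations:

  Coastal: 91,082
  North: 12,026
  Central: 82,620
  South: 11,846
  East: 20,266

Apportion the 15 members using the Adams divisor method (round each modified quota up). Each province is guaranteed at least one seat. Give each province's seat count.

Coastal: 6; North: 1; Central: 5; South: 1; East: 2

Standard divisor 217840/15 ≈ 14522.667; standard quotas: Coastal 6.272, North 0.828, Central 5.689, South 0.816, East 1.395.
Rounding up gives 7, 1, 6, 1, 2 = 17 seats, so the divisor must be adjusted.
With modified divisor 17400: modified quotas Coastal 5.235, North 0.691, Central 4.748, South 0.681, East 1.165.
Rounding up: Coastal 6, North 1, Central 5, South 1, East 2 (total 15).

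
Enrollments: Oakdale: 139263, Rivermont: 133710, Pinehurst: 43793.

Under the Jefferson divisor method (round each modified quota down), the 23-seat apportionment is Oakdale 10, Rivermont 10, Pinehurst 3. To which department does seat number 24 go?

Priority for the next seat is population ÷ (current seats + 1).
Priorities: Oakdale 12660.273, Rivermont 12155.455, Pinehurst 10948.250.
Highest priority: Oakdale.

Oakdale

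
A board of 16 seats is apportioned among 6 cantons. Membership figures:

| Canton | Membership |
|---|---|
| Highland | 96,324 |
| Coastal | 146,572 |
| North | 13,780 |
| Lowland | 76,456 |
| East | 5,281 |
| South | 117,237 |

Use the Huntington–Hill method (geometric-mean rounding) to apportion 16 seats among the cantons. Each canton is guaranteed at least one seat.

With divisor 31994: modified quotas Highland 3.011, Coastal 4.581, North 0.431, Lowland 2.390, East 0.165, South 3.664.
Geometric-mean thresholds: Highland √(3·4)=3.464, Coastal √(4·5)=4.472, North (min 1), Lowland √(2·3)=2.449, East (min 1), South √(3·4)=3.464.
Each quota rounded against its threshold gives Highland 3, Coastal 5, North 1, Lowland 2, East 1, South 4 (total 16).

Highland=3; Coastal=5; North=1; Lowland=2; East=1; South=4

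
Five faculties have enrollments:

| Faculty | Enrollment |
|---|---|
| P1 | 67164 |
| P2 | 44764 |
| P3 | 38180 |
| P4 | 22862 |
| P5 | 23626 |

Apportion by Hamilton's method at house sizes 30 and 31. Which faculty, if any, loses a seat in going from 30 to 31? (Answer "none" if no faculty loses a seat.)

At 30 seats: P1 10, P2 7, P3 6, P4 3, P5 4.
At 31 seats: P1 10, P2 7, P3 6, P4 4, P5 4.
No faculty's allocation decreased.

none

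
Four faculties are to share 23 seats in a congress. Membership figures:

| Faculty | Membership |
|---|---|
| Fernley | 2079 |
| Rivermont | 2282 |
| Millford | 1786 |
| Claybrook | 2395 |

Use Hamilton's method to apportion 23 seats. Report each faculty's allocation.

Standard divisor: 8542 ÷ 23 ≈ 371.391.
Standard quotas: Fernley 5.598, Rivermont 6.144, Millford 4.809, Claybrook 6.449.
Lower quotas: Fernley 5, Rivermont 6, Millford 4, Claybrook 6 (sum 21, leaving 2 seats).
Remainders in descending order: Millford 0.809, Fernley 0.598, Claybrook 0.449, Rivermont 0.144.
The surplus seats go to Millford, Fernley.

Fernley 6; Rivermont 6; Millford 5; Claybrook 6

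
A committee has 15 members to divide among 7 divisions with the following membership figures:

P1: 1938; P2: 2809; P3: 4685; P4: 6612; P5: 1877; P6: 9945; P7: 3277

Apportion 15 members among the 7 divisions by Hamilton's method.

Total 31143; standard divisor 31143/15 ≈ 2076.2.
Standard quotas: P1 0.9334, P2 1.3530, P3 2.2565, P4 3.1847, P5 0.9041, P6 4.7900, P7 1.5784.
Lower quotas: P1 0, P2 1, P3 2, P4 3, P5 0, P6 4, P7 1 (sum 11, leaving 4 seats).
Remainders in descending order: P1 0.9334, P5 0.9041, P6 0.7900, P7 0.5784, P2 0.3530, P3 0.2565, P4 0.1847.
The surplus seats go to P1, P5, P6, P7.

P1 1; P2 1; P3 2; P4 3; P5 1; P6 5; P7 2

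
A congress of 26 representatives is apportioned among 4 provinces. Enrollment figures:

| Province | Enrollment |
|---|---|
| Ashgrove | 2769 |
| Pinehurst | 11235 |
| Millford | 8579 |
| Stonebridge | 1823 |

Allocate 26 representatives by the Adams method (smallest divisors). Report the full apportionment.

Standard divisor 24406/26 ≈ 938.692; standard quotas: Ashgrove 2.950, Pinehurst 11.969, Millford 9.139, Stonebridge 1.942.
Rounding up gives 3, 12, 10, 2 = 27 seats, so the divisor must be adjusted.
With modified divisor 1000: modified quotas Ashgrove 2.769, Pinehurst 11.235, Millford 8.579, Stonebridge 1.823.
Rounding up: Ashgrove 3, Pinehurst 12, Millford 9, Stonebridge 2 (total 26).

Ashgrove 3; Pinehurst 12; Millford 9; Stonebridge 2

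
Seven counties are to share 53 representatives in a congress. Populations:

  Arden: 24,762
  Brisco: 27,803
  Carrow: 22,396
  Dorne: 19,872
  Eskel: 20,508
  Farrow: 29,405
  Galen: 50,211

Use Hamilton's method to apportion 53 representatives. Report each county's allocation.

Arden=7, Brisco=7, Carrow=6, Dorne=5, Eskel=6, Farrow=8, Galen=14

The standard divisor is 194957/53 ≈ 3678.434.
Standard quotas: Arden 6.7317, Brisco 7.5584, Carrow 6.0885, Dorne 5.4023, Eskel 5.5752, Farrow 7.9939, Galen 13.6501.
Lower quotas: Arden 6, Brisco 7, Carrow 6, Dorne 5, Eskel 5, Farrow 7, Galen 13 (sum 49, leaving 4 seats).
Remainders in descending order: Farrow 0.9939, Arden 0.7317, Galen 0.6501, Eskel 0.5752, Brisco 0.5584, Dorne 0.4023, Carrow 0.0885.
The surplus seats go to Farrow, Arden, Galen, Eskel.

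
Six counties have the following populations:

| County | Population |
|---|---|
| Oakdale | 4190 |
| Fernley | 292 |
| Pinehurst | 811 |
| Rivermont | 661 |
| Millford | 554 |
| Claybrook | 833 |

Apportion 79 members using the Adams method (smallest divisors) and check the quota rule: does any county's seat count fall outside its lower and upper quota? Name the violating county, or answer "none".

Standard quotas: Oakdale 45.091, Fernley 3.142, Pinehurst 8.728, Rivermont 7.113, Millford 5.962, Claybrook 8.964.
Adams allocation: Oakdale 44, Fernley 4, Pinehurst 9, Rivermont 7, Millford 6, Claybrook 9.
Oakdale has quota 45.091 (lower 45, upper 46) but receives 44 — outside the quota interval.

Oakdale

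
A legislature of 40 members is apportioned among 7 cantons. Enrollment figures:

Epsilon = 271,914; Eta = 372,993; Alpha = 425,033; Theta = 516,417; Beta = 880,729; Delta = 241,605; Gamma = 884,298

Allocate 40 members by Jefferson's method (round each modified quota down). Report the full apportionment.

Standard divisor 3592989/40 ≈ 89824.725; standard quotas: Epsilon 3.027, Eta 4.152, Alpha 4.732, Theta 5.749, Beta 9.805, Delta 2.690, Gamma 9.845.
Rounding down gives 3, 4, 4, 5, 9, 2, 9 = 36 seats, so the divisor must be adjusted.
With modified divisor 82800: modified quotas Epsilon 3.284, Eta 4.505, Alpha 5.133, Theta 6.237, Beta 10.637, Delta 2.918, Gamma 10.680.
Rounding down: Epsilon 3, Eta 4, Alpha 5, Theta 6, Beta 10, Delta 2, Gamma 10 (total 40).

Epsilon: 3; Eta: 4; Alpha: 5; Theta: 6; Beta: 10; Delta: 2; Gamma: 10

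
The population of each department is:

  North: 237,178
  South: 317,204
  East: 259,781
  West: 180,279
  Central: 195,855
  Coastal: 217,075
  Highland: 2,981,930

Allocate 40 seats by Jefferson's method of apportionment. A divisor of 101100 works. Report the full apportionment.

With modified divisor 101100: modified quotas North 2.346, South 3.138, East 2.570, West 1.783, Central 1.937, Coastal 2.147, Highland 29.495.
Rounding down: North 2, South 3, East 2, West 1, Central 1, Coastal 2, Highland 29 (total 40).

North 2, South 3, East 2, West 1, Central 1, Coastal 2, Highland 29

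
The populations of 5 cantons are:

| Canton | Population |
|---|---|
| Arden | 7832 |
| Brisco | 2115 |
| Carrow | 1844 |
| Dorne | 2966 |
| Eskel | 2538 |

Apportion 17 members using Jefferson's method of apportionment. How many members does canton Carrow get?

Standard divisor 17295/17 ≈ 1017.353; standard quotas: Arden 7.698, Brisco 2.079, Carrow 1.813, Dorne 2.915, Eskel 2.495.
Rounding down gives 7, 2, 1, 2, 2 = 14 seats, so the divisor must be adjusted.
With modified divisor 900: modified quotas Arden 8.702, Brisco 2.350, Carrow 2.049, Dorne 3.296, Eskel 2.820.
Rounding down: Arden 8, Brisco 2, Carrow 2, Dorne 3, Eskel 2 (total 17).
Carrow receives 2.

2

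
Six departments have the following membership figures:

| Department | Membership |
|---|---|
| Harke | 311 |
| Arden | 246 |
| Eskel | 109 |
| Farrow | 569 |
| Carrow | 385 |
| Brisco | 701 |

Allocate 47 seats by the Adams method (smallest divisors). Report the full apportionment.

Standard divisor 2321/47 ≈ 49.383; standard quotas: Harke 6.298, Arden 4.981, Eskel 2.207, Farrow 11.522, Carrow 7.796, Brisco 14.195.
Rounding up gives 7, 5, 3, 12, 8, 15 = 50 seats, so the divisor must be adjusted.
With modified divisor 53: modified quotas Harke 5.868, Arden 4.642, Eskel 2.057, Farrow 10.736, Carrow 7.264, Brisco 13.226.
Rounding up: Harke 6, Arden 5, Eskel 3, Farrow 11, Carrow 8, Brisco 14 (total 47).

Harke: 6, Arden: 5, Eskel: 3, Farrow: 11, Carrow: 8, Brisco: 14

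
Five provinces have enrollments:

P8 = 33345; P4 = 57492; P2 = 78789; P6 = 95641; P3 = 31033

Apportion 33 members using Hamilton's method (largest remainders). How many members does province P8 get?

4

Total 296300; standard divisor 296300/33 ≈ 8978.788.
Standard quotas: P8 3.7138, P4 6.4031, P2 8.7750, P6 10.6519, P3 3.4563.
Lower quotas: P8 3, P4 6, P2 8, P6 10, P3 3 (sum 30, leaving 3 seats).
Remainders in descending order: P2 0.7750, P8 0.7138, P6 0.6519, P3 0.4563, P4 0.4031.
Largest remainders: P2, P8, P6 receive the extra seats.
P8 receives 4.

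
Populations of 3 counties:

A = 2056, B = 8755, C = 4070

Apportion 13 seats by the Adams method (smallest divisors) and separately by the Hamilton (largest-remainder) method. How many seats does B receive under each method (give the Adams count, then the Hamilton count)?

7 and 8

Adams: A 2, B 7, C 4.
Hamilton: A 2, B 8, C 3.
B gets 7 under Adams and 8 under Hamilton.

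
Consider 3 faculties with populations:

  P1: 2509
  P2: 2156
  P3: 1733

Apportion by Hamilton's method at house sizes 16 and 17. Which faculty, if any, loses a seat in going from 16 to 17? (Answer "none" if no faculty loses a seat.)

none

At 16 seats: P1 6, P2 6, P3 4.
At 17 seats: P1 7, P2 6, P3 4.
No faculty's allocation decreased.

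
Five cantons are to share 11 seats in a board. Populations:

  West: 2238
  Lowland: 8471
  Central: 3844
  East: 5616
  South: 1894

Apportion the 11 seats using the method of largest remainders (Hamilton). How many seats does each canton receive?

Standard divisor: 22063 ÷ 11 ≈ 2005.727.
Standard quotas: West 1.1158, Lowland 4.2234, Central 1.9165, East 2.8000, South 0.9443.
Lower quotas: West 1, Lowland 4, Central 1, East 2, South 0 (sum 8, leaving 3 seats).
Remainders in descending order: South 0.9443, Central 0.9165, East 0.8000, Lowland 0.2234, West 0.1158.
The surplus seats go to South, Central, East.

West 1, Lowland 4, Central 2, East 3, South 1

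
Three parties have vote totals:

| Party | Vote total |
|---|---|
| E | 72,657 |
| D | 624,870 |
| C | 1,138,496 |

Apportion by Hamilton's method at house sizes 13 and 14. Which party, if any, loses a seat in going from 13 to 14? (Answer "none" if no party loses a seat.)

At 13 seats: E 1, D 4, C 8.
At 14 seats: E 0, D 5, C 9.
E drops from 1 to 0.

E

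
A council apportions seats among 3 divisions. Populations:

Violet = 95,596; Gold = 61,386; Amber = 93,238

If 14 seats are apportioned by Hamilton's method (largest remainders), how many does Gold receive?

Total 250220; standard divisor 250220/14 ≈ 17872.857.
Standard quotas: Violet 5.3487, Gold 3.4346, Amber 5.2167.
Lower quotas: Violet 5, Gold 3, Amber 5 (sum 13, leaving 1 seat).
Remainders in descending order: Gold 0.4346, Violet 0.3487, Amber 0.2167.
The surplus seat goes to Gold.
Gold receives 4.

4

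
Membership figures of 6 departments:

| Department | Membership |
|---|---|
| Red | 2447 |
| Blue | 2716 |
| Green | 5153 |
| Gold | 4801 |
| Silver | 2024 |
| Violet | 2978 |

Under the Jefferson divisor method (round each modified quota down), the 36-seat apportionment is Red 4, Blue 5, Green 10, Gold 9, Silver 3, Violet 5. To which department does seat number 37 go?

Silver

Priority for the next seat is population ÷ (current seats + 1).
Priorities: Red 489.400, Blue 452.667, Green 468.455, Gold 480.100, Silver 506.000, Violet 496.333.
Highest priority: Silver.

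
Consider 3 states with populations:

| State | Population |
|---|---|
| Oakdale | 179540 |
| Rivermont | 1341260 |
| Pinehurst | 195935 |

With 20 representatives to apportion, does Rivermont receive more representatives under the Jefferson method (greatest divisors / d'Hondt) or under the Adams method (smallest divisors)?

Jefferson

Jefferson: Oakdale 2, Rivermont 16, Pinehurst 2.
Adams: Oakdale 2, Rivermont 15, Pinehurst 3.
Rivermont gets 16 under Jefferson and 15 under Adams.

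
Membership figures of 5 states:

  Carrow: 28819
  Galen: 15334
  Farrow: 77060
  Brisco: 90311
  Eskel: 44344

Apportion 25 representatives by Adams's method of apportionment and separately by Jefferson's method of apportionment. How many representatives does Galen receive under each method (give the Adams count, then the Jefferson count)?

2 and 1

Adams: Carrow 3, Galen 2, Farrow 7, Brisco 9, Eskel 4.
Jefferson: Carrow 3, Galen 1, Farrow 8, Brisco 9, Eskel 4.
Galen gets 2 under Adams and 1 under Jefferson.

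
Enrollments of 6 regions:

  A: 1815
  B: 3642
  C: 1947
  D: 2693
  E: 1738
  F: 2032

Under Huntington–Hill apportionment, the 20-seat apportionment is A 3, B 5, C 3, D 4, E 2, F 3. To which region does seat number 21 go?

Priority for the next seat is population ÷ (√(s·(s+1))).
Priorities: A 523.945, B 664.935, C 562.050, D 602.173, E 709.536, F 586.588.
Highest priority: E.

E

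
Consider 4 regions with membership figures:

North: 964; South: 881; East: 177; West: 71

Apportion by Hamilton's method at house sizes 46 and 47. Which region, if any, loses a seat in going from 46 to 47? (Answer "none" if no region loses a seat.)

At 46 seats: North 21, South 19, East 4, West 2.
At 47 seats: North 22, South 20, East 4, West 1.
West drops from 2 to 1.

West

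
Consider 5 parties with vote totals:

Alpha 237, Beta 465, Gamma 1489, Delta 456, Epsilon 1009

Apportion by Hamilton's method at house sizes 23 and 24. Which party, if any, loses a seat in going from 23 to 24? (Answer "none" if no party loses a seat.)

At 23 seats: Alpha 2, Beta 3, Gamma 9, Delta 3, Epsilon 6.
At 24 seats: Alpha 1, Beta 3, Gamma 10, Delta 3, Epsilon 7.
Alpha drops from 2 to 1.

Alpha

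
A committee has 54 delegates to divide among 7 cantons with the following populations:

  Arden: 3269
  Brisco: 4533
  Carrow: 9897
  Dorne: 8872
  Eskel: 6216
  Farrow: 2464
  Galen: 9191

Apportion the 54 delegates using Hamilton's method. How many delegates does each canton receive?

The standard divisor is 44442/54 = 823.
Standard quotas: Arden 3.9721, Brisco 5.5079, Carrow 12.0255, Dorne 10.7801, Eskel 7.5529, Farrow 2.9939, Galen 11.1677.
Lower quotas: Arden 3, Brisco 5, Carrow 12, Dorne 10, Eskel 7, Farrow 2, Galen 11 (sum 50, leaving 4 seats).
Remainders in descending order: Farrow 0.9939, Arden 0.9721, Dorne 0.7801, Eskel 0.5529, Brisco 0.5079, Galen 0.1677, Carrow 0.0255.
Largest remainders: Farrow, Arden, Dorne, Eskel receive the extra seats.

Arden: 4; Brisco: 5; Carrow: 12; Dorne: 11; Eskel: 8; Farrow: 3; Galen: 11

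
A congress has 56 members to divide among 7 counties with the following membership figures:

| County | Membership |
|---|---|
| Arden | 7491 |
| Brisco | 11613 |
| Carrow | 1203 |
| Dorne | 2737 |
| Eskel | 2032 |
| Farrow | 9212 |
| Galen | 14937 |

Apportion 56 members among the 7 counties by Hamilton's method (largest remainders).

The standard divisor is 49225/56 ≈ 879.018.
Standard quotas: Arden 8.5220, Brisco 13.2113, Carrow 1.3686, Dorne 3.1137, Eskel 2.3117, Farrow 10.4799, Galen 16.9928.
Lower quotas: Arden 8, Brisco 13, Carrow 1, Dorne 3, Eskel 2, Farrow 10, Galen 16 (sum 53, leaving 3 seats).
Remainders in descending order: Galen 0.9928, Arden 0.5220, Farrow 0.4799, Carrow 0.3686, Eskel 0.3117, Brisco 0.2113, Dorne 0.1137.
Largest remainders: Galen, Arden, Farrow receive the extra seats.

Arden: 9; Brisco: 13; Carrow: 1; Dorne: 3; Eskel: 2; Farrow: 11; Galen: 17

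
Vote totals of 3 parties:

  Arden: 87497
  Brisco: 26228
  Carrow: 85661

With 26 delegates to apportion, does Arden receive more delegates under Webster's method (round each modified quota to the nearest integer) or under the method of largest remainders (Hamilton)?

Webster

Webster: Arden 12, Brisco 3, Carrow 11.
Hamilton: Arden 11, Brisco 4, Carrow 11.
Arden gets 12 under Webster and 11 under Hamilton.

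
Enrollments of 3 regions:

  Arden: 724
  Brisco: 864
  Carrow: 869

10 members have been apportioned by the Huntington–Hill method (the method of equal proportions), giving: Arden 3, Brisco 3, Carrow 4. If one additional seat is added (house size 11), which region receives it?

Priority for the next seat is population ÷ (√(s·(s+1))).
Priorities: Arden 209.001, Brisco 249.415, Carrow 194.314.
Highest priority: Brisco.

Brisco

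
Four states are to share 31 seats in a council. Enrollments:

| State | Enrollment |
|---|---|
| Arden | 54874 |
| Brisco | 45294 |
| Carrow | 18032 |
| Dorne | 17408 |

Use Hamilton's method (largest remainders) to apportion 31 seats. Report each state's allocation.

The standard divisor is 135608/31 ≈ 4374.452.
Standard quotas: Arden 12.5442, Brisco 10.3542, Carrow 4.1221, Dorne 3.9795.
Lower quotas: Arden 12, Brisco 10, Carrow 4, Dorne 3 (sum 29, leaving 2 seats).
Remainders in descending order: Dorne 0.9795, Arden 0.5442, Brisco 0.3542, Carrow 0.1221.
Largest remainders: Dorne, Arden receive the extra seats.

Arden: 13, Brisco: 10, Carrow: 4, Dorne: 4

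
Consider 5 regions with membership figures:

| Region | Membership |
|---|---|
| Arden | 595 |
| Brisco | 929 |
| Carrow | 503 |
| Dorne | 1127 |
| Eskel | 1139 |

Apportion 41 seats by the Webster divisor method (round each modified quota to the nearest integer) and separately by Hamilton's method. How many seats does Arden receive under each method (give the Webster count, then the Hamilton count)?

6 and 5

Webster: Arden 6, Brisco 9, Carrow 5, Dorne 10, Eskel 11.
Hamilton: Arden 5, Brisco 9, Carrow 5, Dorne 11, Eskel 11.
Arden gets 6 under Webster and 5 under Hamilton.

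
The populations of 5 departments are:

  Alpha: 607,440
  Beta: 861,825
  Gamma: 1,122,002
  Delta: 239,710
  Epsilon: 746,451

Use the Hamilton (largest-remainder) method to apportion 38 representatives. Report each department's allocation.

The standard divisor is 3577428/38 ≈ 94142.842.
Standard quotas: Alpha 6.4523, Beta 9.1544, Gamma 11.9181, Delta 2.5462, Epsilon 7.9289.
Lower quotas: Alpha 6, Beta 9, Gamma 11, Delta 2, Epsilon 7 (sum 35, leaving 3 seats).
Remainders in descending order: Epsilon 0.9289, Gamma 0.9181, Delta 0.5462, Alpha 0.4523, Beta 0.1544.
The surplus seats go to Epsilon, Gamma, Delta.

Alpha=6, Beta=9, Gamma=12, Delta=3, Epsilon=8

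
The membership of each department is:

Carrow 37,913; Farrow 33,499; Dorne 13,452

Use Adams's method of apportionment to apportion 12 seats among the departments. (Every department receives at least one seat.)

Standard divisor 84864/12 ≈ 7072; standard quotas: Carrow 5.361, Farrow 4.737, Dorne 1.902.
Rounding up gives 6, 5, 2 = 13 seats, so the divisor must be adjusted.
With modified divisor 8000: modified quotas Carrow 4.739, Farrow 4.187, Dorne 1.681.
Rounding up: Carrow 5, Farrow 5, Dorne 2 (total 12).

Carrow 5, Farrow 5, Dorne 2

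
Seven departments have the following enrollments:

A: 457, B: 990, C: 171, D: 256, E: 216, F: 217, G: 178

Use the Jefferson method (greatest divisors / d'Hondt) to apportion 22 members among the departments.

Standard divisor 2485/22 ≈ 112.955; standard quotas: A 4.046, B 8.765, C 1.514, D 2.266, E 1.912, F 1.921, G 1.576.
Rounding down gives 4, 8, 1, 2, 1, 1, 1 = 18 seats, so the divisor must be adjusted.
With modified divisor 95: modified quotas A 4.811, B 10.421, C 1.800, D 2.695, E 2.274, F 2.284, G 1.874.
Rounding down: A 4, B 10, C 1, D 2, E 2, F 2, G 1 (total 22).

A 4, B 10, C 1, D 2, E 2, F 2, G 1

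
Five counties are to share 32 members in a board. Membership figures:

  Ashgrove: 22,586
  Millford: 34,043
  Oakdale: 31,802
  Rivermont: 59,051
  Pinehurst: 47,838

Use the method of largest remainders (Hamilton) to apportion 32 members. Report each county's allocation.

Ashgrove 4, Millford 5, Oakdale 5, Rivermont 10, Pinehurst 8

Standard divisor: 195320 ÷ 32 ≈ 6103.75.
Standard quotas: Ashgrove 3.7003, Millford 5.5774, Oakdale 5.2102, Rivermont 9.6745, Pinehurst 7.8375.
Lower quotas: Ashgrove 3, Millford 5, Oakdale 5, Rivermont 9, Pinehurst 7 (sum 29, leaving 3 seats).
Remainders in descending order: Pinehurst 0.8375, Ashgrove 0.7003, Rivermont 0.6745, Millford 0.5774, Oakdale 0.2102.
The surplus seats go to Pinehurst, Ashgrove, Rivermont.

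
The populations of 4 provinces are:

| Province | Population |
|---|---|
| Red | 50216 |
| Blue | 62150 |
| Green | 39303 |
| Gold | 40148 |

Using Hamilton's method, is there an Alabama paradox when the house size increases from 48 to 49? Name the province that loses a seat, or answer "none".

none

At 48 seats: Red 13, Blue 15, Green 10, Gold 10.
At 49 seats: Red 13, Blue 16, Green 10, Gold 10.
No province's allocation decreased.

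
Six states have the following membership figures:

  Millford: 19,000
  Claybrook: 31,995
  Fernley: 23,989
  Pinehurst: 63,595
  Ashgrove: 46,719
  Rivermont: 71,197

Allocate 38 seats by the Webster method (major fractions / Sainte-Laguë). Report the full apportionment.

Millford 3; Claybrook 5; Fernley 4; Pinehurst 9; Ashgrove 7; Rivermont 10

Standard divisor 256495/38 ≈ 6749.868; standard quotas: Millford 2.815, Claybrook 4.740, Fernley 3.554, Pinehurst 9.422, Ashgrove 6.921, Rivermont 10.548.
Rounding to the nearest integer gives 3, 5, 4, 9, 7, 11 = 39 seats, so the divisor must be adjusted.
With modified divisor 6800: modified quotas Millford 2.794, Claybrook 4.705, Fernley 3.528, Pinehurst 9.352, Ashgrove 6.870, Rivermont 10.470.
Rounding to the nearest integer: Millford 3, Claybrook 5, Fernley 4, Pinehurst 9, Ashgrove 7, Rivermont 10 (total 38).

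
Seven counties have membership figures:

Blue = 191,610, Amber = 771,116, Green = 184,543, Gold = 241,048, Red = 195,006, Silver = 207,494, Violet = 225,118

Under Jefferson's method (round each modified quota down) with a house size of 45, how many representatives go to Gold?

Standard divisor 2015935/45 ≈ 44798.556; standard quotas: Blue 4.277, Amber 17.213, Green 4.119, Gold 5.381, Red 4.353, Silver 4.632, Violet 5.025.
Rounding down gives 4, 17, 4, 5, 4, 4, 5 = 43 seats, so the divisor must be adjusted.
With modified divisor 41000: modified quotas Blue 4.673, Amber 18.808, Green 4.501, Gold 5.879, Red 4.756, Silver 5.061, Violet 5.491.
Rounding down: Blue 4, Amber 18, Green 4, Gold 5, Red 4, Silver 5, Violet 5 (total 45).
Gold receives 5.

5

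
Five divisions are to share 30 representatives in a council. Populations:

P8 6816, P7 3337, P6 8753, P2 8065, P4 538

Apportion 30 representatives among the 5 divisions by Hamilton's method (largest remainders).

P8 7; P7 4; P6 9; P2 9; P4 1

Standard divisor: 27509 ÷ 30 ≈ 916.967.
Standard quotas: P8 7.4332, P7 3.6392, P6 9.5456, P2 8.7953, P4 0.5867.
Lower quotas: P8 7, P7 3, P6 9, P2 8, P4 0 (sum 27, leaving 3 seats).
Remainders in descending order: P2 0.7953, P7 0.6392, P4 0.5867, P6 0.5456, P8 0.4332.
The surplus seats go to P2, P7, P4.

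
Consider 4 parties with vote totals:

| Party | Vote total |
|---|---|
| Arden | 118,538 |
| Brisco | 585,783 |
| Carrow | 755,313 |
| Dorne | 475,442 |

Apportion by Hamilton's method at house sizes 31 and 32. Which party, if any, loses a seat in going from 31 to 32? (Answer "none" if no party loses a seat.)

At 31 seats: Arden 2, Brisco 9, Carrow 12, Dorne 8.
At 32 seats: Arden 2, Brisco 10, Carrow 12, Dorne 8.
No party's allocation decreased.

none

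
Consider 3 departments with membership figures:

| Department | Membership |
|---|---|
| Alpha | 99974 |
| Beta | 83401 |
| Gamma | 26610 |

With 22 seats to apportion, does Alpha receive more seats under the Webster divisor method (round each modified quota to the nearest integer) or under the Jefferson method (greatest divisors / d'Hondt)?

Jefferson

Webster: Alpha 10, Beta 9, Gamma 3.
Jefferson: Alpha 11, Beta 9, Gamma 2.
Alpha gets 10 under Webster and 11 under Jefferson.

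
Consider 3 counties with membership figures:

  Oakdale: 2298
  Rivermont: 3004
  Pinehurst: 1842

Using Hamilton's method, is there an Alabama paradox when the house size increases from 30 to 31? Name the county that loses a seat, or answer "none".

none

At 30 seats: Oakdale 10, Rivermont 12, Pinehurst 8.
At 31 seats: Oakdale 10, Rivermont 13, Pinehurst 8.
No county's allocation decreased.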